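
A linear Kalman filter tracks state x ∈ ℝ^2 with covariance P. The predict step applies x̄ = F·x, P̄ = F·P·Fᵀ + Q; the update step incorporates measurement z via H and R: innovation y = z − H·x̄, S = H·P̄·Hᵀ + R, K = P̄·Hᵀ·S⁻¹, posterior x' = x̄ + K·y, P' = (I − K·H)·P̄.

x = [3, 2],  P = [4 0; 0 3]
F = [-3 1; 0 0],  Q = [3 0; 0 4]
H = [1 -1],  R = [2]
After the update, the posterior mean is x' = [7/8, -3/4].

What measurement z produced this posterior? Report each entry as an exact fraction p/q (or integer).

z = [2]

x̄ = F·x = [-7, 0]
P̄ = F·P·Fᵀ + Q = [42 0; 0 4]
S = H·P̄·Hᵀ + R = [48]
K = P̄·Hᵀ·S⁻¹ = [7/8; -1/12]
x' − x̄ = [63/8, -3/4] = K·y
y = (KᵀK)⁻¹·Kᵀ·(x' − x̄) = [9]
z = y + H·x̄ = [9] + [-7] = [2]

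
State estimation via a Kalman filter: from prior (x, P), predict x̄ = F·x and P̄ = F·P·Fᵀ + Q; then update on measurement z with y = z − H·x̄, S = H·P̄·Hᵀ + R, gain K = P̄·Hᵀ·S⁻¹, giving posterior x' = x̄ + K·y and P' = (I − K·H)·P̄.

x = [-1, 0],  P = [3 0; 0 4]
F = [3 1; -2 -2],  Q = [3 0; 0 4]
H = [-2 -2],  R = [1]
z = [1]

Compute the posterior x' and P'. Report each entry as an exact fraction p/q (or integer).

x̄ = F·x = [-3, 2]
P̄ = F·P·Fᵀ + Q = [34 -26; -26 32]
y = z − H·x̄ = [-1]
S = H·P̄·Hᵀ + R = [57]
K = P̄·Hᵀ·S⁻¹ = [-16/57; -4/19]
x' = x̄ + K·y = [-155/57, 42/19]
P' = (I − K·H)·P̄ = [1682/57 -558/19; -558/19 560/19]

x' = [-155/57, 42/19]
P' = [1682/57 -558/19; -558/19 560/19]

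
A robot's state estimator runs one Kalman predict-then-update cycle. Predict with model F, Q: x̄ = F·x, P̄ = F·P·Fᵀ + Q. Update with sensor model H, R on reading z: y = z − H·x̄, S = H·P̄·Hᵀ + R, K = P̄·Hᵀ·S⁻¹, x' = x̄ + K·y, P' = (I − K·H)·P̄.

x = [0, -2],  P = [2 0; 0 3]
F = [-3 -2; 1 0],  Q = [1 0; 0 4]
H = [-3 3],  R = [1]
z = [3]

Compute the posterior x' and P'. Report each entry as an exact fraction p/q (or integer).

x̄ = F·x = [4, 0]
P̄ = F·P·Fᵀ + Q = [31 -6; -6 6]
y = z − H·x̄ = [15]
S = H·P̄·Hᵀ + R = [442]
K = P̄·Hᵀ·S⁻¹ = [-111/442; 18/221]
x' = x̄ + K·y = [103/442, 270/221]
P' = (I − K·H)·P̄ = [1381/442 672/221; 672/221 678/221]

x' = [103/442, 270/221]
P' = [1381/442 672/221; 672/221 678/221]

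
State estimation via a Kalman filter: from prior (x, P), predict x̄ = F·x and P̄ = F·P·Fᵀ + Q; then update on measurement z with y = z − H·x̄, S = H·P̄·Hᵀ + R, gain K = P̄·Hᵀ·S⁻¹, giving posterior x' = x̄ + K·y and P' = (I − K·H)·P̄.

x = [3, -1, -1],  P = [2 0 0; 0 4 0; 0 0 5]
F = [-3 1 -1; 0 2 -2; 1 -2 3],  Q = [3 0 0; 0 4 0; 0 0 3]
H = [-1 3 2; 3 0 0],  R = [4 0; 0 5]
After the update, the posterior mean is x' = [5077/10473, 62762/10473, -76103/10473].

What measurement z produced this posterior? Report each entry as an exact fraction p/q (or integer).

z = [3, 2]

x̄ = F·x = [-9, 0, 2]
P̄ = F·P·Fᵀ + Q = [30 18 -29; 18 40 -46; -29 -46 66]
S = H·P̄·Hᵀ + R = [114 -102; -102 275]
K = P̄·Hᵀ·S⁻¹ = [-85/10473 1132/3491; 4129/10473 1196/3491; -2549/20946 -1262/3491]
x' − x̄ = [99334/10473, 62762/10473, -97049/10473] = K·y
y = (KᵀK)⁻¹·Kᵀ·(x' − x̄) = [-10, 29]
z = y + H·x̄ = [-10, 29] + [13, -27] = [3, 2]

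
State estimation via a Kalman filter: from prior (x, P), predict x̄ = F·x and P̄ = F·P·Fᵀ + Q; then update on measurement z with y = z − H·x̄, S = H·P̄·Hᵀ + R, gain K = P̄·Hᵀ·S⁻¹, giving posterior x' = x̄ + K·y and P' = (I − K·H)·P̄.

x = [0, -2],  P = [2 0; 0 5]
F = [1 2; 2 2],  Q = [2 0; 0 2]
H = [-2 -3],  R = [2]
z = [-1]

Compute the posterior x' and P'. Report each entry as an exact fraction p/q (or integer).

x̄ = F·x = [-4, -4]
P̄ = F·P·Fᵀ + Q = [24 24; 24 30]
y = z − H·x̄ = [-21]
S = H·P̄·Hᵀ + R = [656]
K = P̄·Hᵀ·S⁻¹ = [-15/82; -69/328]
x' = x̄ + K·y = [-13/82, 137/328]
P' = (I − K·H)·P̄ = [84/41 -51/41; -51/41 159/164]

x' = [-13/82, 137/328]
P' = [84/41 -51/41; -51/41 159/164]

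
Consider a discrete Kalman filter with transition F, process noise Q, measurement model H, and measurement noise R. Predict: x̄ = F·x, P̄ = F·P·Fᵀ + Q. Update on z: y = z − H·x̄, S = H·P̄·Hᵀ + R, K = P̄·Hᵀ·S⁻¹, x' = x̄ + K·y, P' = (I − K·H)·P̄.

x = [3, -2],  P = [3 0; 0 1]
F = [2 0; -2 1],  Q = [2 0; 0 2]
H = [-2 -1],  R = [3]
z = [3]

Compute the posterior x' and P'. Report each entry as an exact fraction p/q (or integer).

x' = [22/13, -145/26]
P' = [54/13 -84/13; -84/13 309/26]

x̄ = F·x = [6, -8]
P̄ = F·P·Fᵀ + Q = [14 -12; -12 15]
y = z − H·x̄ = [7]
S = H·P̄·Hᵀ + R = [26]
K = P̄·Hᵀ·S⁻¹ = [-8/13; 9/26]
x' = x̄ + K·y = [22/13, -145/26]
P' = (I − K·H)·P̄ = [54/13 -84/13; -84/13 309/26]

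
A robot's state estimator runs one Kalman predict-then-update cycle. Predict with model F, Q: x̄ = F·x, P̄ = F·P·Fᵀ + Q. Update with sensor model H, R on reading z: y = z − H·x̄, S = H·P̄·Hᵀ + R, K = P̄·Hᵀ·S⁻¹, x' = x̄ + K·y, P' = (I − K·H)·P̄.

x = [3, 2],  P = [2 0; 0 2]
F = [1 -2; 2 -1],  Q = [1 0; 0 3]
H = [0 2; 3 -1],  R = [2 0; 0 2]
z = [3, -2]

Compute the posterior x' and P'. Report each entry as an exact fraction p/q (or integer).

x' = [-31/154, 23/14]
P' = [417/1540 23/140; 23/140 67/140]

x̄ = F·x = [-1, 4]
P̄ = F·P·Fᵀ + Q = [11 8; 8 13]
y = z − H·x̄ = [-5, 5]
S = H·P̄·Hᵀ + R = [54 22; 22 66]
K = P̄·Hᵀ·S⁻¹ = [23/140 499/1540; 67/140 1/140]
x' = x̄ + K·y = [-31/154, 23/14]
P' = (I − K·H)·P̄ = [417/1540 23/140; 23/140 67/140]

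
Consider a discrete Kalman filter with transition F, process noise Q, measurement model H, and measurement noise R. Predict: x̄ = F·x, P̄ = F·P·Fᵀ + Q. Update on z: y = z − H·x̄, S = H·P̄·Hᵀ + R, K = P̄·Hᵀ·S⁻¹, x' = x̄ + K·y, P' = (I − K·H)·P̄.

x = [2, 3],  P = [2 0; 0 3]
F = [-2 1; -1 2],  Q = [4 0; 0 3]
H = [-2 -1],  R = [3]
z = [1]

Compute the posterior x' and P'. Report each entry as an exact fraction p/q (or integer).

x' = [-2, 123/40]
P' = [5/3 -7/3; -7/3 671/120]

x̄ = F·x = [-1, 4]
P̄ = F·P·Fᵀ + Q = [15 10; 10 17]
y = z − H·x̄ = [3]
S = H·P̄·Hᵀ + R = [120]
K = P̄·Hᵀ·S⁻¹ = [-1/3; -37/120]
x' = x̄ + K·y = [-2, 123/40]
P' = (I − K·H)·P̄ = [5/3 -7/3; -7/3 671/120]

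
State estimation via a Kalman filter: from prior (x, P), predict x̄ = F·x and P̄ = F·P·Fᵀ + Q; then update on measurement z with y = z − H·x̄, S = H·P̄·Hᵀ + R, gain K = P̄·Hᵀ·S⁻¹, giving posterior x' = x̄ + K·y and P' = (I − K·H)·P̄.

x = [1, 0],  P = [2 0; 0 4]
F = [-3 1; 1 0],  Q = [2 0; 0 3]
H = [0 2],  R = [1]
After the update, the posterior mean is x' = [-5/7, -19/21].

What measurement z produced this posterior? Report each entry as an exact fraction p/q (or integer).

x̄ = F·x = [-3, 1]
P̄ = F·P·Fᵀ + Q = [24 -6; -6 5]
S = H·P̄·Hᵀ + R = [21]
K = P̄·Hᵀ·S⁻¹ = [-4/7; 10/21]
x' − x̄ = [16/7, -40/21] = K·y
y = (KᵀK)⁻¹·Kᵀ·(x' − x̄) = [-4]
z = y + H·x̄ = [-4] + [2] = [-2]

z = [-2]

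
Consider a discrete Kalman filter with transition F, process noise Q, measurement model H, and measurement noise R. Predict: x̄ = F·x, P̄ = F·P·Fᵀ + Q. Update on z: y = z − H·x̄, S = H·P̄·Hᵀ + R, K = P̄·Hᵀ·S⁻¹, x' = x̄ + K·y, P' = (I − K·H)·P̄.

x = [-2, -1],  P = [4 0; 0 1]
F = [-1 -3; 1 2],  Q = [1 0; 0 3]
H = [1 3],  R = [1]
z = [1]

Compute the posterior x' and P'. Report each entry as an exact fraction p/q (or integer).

x' = [71/27, -16/27]
P' = [250/27 -86/27; -86/27 65/54]

x̄ = F·x = [5, -4]
P̄ = F·P·Fᵀ + Q = [14 -10; -10 11]
y = z − H·x̄ = [8]
S = H·P̄·Hᵀ + R = [54]
K = P̄·Hᵀ·S⁻¹ = [-8/27; 23/54]
x' = x̄ + K·y = [71/27, -16/27]
P' = (I − K·H)·P̄ = [250/27 -86/27; -86/27 65/54]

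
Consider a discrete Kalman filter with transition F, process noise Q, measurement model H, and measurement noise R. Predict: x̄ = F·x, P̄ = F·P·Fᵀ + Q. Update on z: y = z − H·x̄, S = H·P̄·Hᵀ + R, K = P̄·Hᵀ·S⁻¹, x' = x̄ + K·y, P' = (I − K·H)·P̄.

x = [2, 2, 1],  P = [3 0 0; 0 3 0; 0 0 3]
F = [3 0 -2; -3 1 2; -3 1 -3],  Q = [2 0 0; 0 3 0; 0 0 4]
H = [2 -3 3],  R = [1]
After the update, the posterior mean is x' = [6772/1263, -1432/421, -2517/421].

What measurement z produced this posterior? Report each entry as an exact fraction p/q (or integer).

z = [3]

x̄ = F·x = [4, -2, -7]
P̄ = F·P·Fᵀ + Q = [41 -39 -9; -39 45 12; -9 12 61]
S = H·P̄·Hᵀ + R = [1263]
K = P̄·Hᵀ·S⁻¹ = [172/1263; -59/421; 43/421]
x' − x̄ = [1720/1263, -590/421, 430/421] = K·y
y = (KᵀK)⁻¹·Kᵀ·(x' − x̄) = [10]
z = y + H·x̄ = [10] + [-7] = [3]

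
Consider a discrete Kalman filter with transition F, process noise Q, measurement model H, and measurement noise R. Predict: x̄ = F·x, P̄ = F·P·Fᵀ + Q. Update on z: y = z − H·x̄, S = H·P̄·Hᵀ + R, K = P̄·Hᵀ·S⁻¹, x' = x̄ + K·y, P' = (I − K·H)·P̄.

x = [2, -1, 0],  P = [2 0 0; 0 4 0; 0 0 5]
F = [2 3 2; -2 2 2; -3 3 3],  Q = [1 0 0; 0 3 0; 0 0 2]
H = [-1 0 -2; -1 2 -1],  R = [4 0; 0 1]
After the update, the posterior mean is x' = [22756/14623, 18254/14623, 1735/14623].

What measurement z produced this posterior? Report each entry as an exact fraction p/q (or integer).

z = [-2, 1]

x̄ = F·x = [1, -6, -9]
P̄ = F·P·Fᵀ + Q = [65 36 54; 36 47 66; 54 66 101]
S = H·P̄·Hᵀ + R = [689 93; 93 55]
K = P̄·Hᵀ·S⁻¹ = [-2572/14623 -8147/14623; -4248/14623 5056/14623; -11941/29246 7961/29246]
x' − x̄ = [8133/14623, 105992/14623, 133342/14623] = K·y
y = (KᵀK)⁻¹·Kᵀ·(x' − x̄) = [-19, 5]
z = y + H·x̄ = [-19, 5] + [17, -4] = [-2, 1]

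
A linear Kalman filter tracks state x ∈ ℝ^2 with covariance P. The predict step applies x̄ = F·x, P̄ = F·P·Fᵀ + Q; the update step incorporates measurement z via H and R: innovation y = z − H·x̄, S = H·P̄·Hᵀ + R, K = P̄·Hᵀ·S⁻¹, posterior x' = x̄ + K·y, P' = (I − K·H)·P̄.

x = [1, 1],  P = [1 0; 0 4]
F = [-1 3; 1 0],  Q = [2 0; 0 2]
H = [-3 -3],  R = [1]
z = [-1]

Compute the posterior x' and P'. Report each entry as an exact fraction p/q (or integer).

x̄ = F·x = [2, 1]
P̄ = F·P·Fᵀ + Q = [39 -1; -1 3]
y = z − H·x̄ = [8]
S = H·P̄·Hᵀ + R = [361]
K = P̄·Hᵀ·S⁻¹ = [-6/19; -6/361]
x' = x̄ + K·y = [-10/19, 313/361]
P' = (I − K·H)·P̄ = [3 -55/19; -55/19 1047/361]

x' = [-10/19, 313/361]
P' = [3 -55/19; -55/19 1047/361]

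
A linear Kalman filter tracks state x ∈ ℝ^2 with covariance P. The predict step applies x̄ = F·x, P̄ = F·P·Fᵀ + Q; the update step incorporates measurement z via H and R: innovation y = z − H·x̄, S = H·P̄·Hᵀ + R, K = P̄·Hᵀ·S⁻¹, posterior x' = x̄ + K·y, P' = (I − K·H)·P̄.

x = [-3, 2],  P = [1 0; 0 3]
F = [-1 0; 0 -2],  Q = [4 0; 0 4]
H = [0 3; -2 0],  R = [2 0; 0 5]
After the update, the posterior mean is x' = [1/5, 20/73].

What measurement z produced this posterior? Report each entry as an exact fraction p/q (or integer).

x̄ = F·x = [3, -4]
P̄ = F·P·Fᵀ + Q = [5 0; 0 16]
S = H·P̄·Hᵀ + R = [146 0; 0 25]
K = P̄·Hᵀ·S⁻¹ = [0 -2/5; 24/73 0]
x' − x̄ = [-14/5, 312/73] = K·y
y = (KᵀK)⁻¹·Kᵀ·(x' − x̄) = [13, 7]
z = y + H·x̄ = [13, 7] + [-12, -6] = [1, 1]

z = [1, 1]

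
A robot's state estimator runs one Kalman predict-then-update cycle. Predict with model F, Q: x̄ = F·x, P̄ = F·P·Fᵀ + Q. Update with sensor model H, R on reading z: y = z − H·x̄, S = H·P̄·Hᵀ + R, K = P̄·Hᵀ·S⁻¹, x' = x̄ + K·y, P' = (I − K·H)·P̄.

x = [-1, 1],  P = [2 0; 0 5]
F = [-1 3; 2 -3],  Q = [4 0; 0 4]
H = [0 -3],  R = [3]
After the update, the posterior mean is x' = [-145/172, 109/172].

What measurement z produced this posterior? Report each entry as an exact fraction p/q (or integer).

z = [-2]

x̄ = F·x = [4, -5]
P̄ = F·P·Fᵀ + Q = [51 -49; -49 57]
S = H·P̄·Hᵀ + R = [516]
K = P̄·Hᵀ·S⁻¹ = [49/172; -57/172]
x' − x̄ = [-833/172, 969/172] = K·y
y = (KᵀK)⁻¹·Kᵀ·(x' − x̄) = [-17]
z = y + H·x̄ = [-17] + [15] = [-2]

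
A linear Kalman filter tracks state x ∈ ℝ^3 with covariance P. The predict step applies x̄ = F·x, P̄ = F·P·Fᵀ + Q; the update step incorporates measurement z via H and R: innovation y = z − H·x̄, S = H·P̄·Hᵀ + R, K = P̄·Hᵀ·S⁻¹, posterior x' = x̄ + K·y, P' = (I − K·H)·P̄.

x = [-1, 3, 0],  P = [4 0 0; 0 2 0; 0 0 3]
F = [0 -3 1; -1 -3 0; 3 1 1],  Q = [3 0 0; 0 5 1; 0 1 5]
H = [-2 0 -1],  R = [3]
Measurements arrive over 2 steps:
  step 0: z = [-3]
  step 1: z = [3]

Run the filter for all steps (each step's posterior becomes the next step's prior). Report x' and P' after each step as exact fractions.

step 0: x' = [-36/19, -5, 120/19], P' = [1167/133 81/7 -2199/133; 81/7 170/7 -159/7; -2199/133 -159/7 4518/133]
step 1: x' = [-520293/139453, -644305/139453, 638691/139453], P' = [767145/139453 852237/139453 -1280346/139453; 852237/139453 2331208/139453 -1486338/139453; -1280346/139453 -1486338/139453 2469966/139453]

step 0: x̄ = F·x = [-9, -8, 0]
step 0: P̄ = F·P·Fᵀ + Q = [24 18 -3; 18 27 -17; -3 -17 46]
step 0: y = z − H·x̄ = [-21]
step 0: S = H·P̄·Hᵀ + R = [133]
step 0: K = P̄·Hᵀ·S⁻¹ = [-45/133; -1/7; -40/133]
step 0: x' = x̄ + K·y = [-36/19, -5, 120/19]
step 0: P' = (I − K·H)·P̄ = [1167/133 81/7 -2199/133; 81/7 170/7 -159/7; -2199/133 -159/7 4518/133]
step 1: x̄ = F·x = [405/19, 321/19, -83/19]
step 1: P̄ = F·P·Fᵀ + Q = [52113/133 44949/133 -19578/133; 44949/133 40136/133 -17186/133; -19578/133 -17186/133 8914/133]
step 1: y = z − H·x̄ = [784/19]
step 1: S = H·P̄·Hᵀ + R = [139453/133]
step 1: K = P̄·Hᵀ·S⁻¹ = [-84648/139453; -72712/139453; 30242/139453]
step 1: x' = x̄ + K·y = [-520293/139453, -644305/139453, 638691/139453]
step 1: P' = (I − K·H)·P̄ = [767145/139453 852237/139453 -1280346/139453; 852237/139453 2331208/139453 -1486338/139453; -1280346/139453 -1486338/139453 2469966/139453]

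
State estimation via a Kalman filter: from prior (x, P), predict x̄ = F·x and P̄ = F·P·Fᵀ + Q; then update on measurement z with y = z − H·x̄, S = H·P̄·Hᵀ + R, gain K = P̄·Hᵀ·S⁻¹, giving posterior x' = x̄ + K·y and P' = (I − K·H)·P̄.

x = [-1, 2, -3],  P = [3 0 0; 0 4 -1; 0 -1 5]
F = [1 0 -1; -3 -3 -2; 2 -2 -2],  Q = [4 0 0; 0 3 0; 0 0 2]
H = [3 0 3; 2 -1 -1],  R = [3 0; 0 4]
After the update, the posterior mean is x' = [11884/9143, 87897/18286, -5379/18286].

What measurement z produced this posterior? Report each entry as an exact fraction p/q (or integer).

x̄ = F·x = [2, 3, 0]
P̄ = F·P·Fᵀ + Q = [12 -2 14; -2 74 16; 14 16 42]
S = H·P̄·Hᵀ + R = [741 -54; -54 152]
K = P̄·Hᵀ·S⁻¹ = [1042/9143 1092/9143; 109/9143 -11231/18286; 1993/9143 -2193/18286]
x' − x̄ = [-6402/9143, 33039/18286, -5379/18286] = K·y
y = (KᵀK)⁻¹·Kᵀ·(x' − x̄) = [-3, -3]
z = y + H·x̄ = [-3, -3] + [6, 1] = [3, -2]

z = [3, -2]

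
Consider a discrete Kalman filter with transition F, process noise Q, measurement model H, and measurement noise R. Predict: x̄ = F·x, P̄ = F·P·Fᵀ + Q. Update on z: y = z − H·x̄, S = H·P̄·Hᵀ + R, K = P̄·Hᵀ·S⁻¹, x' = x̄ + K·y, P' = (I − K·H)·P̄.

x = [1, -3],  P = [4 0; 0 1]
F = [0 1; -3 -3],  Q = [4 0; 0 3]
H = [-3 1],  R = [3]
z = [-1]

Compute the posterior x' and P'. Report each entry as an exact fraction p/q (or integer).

x' = [-9/19, -2]
P' = [41/19 6; 6 39/2]

x̄ = F·x = [-3, 6]
P̄ = F·P·Fᵀ + Q = [5 -3; -3 48]
y = z − H·x̄ = [-16]
S = H·P̄·Hᵀ + R = [114]
K = P̄·Hᵀ·S⁻¹ = [-3/19; 1/2]
x' = x̄ + K·y = [-9/19, -2]
P' = (I − K·H)·P̄ = [41/19 6; 6 39/2]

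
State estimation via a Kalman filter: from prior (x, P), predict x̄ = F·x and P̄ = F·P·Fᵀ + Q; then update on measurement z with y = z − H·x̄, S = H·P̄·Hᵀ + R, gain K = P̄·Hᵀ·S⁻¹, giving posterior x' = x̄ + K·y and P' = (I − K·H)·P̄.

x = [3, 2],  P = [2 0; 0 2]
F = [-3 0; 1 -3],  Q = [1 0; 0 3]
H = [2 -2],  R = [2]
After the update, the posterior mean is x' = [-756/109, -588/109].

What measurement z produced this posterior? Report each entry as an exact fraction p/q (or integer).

z = [-3]

x̄ = F·x = [-9, -3]
P̄ = F·P·Fᵀ + Q = [19 -6; -6 23]
S = H·P̄·Hᵀ + R = [218]
K = P̄·Hᵀ·S⁻¹ = [25/109; -29/109]
x' − x̄ = [225/109, -261/109] = K·y
y = (KᵀK)⁻¹·Kᵀ·(x' − x̄) = [9]
z = y + H·x̄ = [9] + [-12] = [-3]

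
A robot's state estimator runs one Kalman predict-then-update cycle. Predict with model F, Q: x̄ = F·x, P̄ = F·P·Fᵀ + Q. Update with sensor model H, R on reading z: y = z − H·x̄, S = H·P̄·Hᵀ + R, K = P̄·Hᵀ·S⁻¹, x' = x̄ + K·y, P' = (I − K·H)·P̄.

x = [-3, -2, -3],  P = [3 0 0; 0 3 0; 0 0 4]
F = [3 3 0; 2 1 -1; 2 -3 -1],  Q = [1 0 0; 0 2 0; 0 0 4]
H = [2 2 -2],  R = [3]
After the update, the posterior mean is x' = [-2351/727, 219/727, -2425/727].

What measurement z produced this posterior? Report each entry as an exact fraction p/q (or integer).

x̄ = F·x = [-15, -5, 3]
P̄ = F·P·Fᵀ + Q = [55 27 -9; 27 21 7; -9 7 47]
S = H·P̄·Hᵀ + R = [727]
K = P̄·Hᵀ·S⁻¹ = [182/727; 82/727; -98/727]
x' − x̄ = [8554/727, 3854/727, -4606/727] = K·y
y = (KᵀK)⁻¹·Kᵀ·(x' − x̄) = [47]
z = y + H·x̄ = [47] + [-46] = [1]

z = [1]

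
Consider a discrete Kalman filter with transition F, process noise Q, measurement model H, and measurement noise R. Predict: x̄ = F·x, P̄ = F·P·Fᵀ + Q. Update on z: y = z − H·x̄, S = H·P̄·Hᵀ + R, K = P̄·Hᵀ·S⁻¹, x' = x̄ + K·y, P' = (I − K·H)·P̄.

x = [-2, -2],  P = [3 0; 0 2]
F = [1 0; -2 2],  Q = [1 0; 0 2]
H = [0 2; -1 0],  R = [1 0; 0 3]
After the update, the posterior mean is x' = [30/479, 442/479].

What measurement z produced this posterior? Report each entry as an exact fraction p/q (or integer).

z = [2, -3]

x̄ = F·x = [-2, 0]
P̄ = F·P·Fᵀ + Q = [4 -6; -6 22]
S = H·P̄·Hᵀ + R = [89 12; 12 7]
K = P̄·Hᵀ·S⁻¹ = [-36/479 -212/479; 236/479 6/479]
x' − x̄ = [988/479, 442/479] = K·y
y = (KᵀK)⁻¹·Kᵀ·(x' − x̄) = [2, -5]
z = y + H·x̄ = [2, -5] + [0, 2] = [2, -3]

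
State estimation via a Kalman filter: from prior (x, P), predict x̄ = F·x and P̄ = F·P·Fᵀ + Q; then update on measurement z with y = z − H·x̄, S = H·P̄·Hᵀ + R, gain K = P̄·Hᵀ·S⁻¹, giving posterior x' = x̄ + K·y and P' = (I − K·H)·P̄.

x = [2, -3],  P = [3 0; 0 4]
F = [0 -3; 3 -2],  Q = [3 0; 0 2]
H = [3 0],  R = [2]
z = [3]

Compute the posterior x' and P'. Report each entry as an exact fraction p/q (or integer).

x' = [369/353, 2508/353]
P' = [78/353 48/353; 48/353 10701/353]

x̄ = F·x = [9, 12]
P̄ = F·P·Fᵀ + Q = [39 24; 24 45]
y = z − H·x̄ = [-24]
S = H·P̄·Hᵀ + R = [353]
K = P̄·Hᵀ·S⁻¹ = [117/353; 72/353]
x' = x̄ + K·y = [369/353, 2508/353]
P' = (I − K·H)·P̄ = [78/353 48/353; 48/353 10701/353]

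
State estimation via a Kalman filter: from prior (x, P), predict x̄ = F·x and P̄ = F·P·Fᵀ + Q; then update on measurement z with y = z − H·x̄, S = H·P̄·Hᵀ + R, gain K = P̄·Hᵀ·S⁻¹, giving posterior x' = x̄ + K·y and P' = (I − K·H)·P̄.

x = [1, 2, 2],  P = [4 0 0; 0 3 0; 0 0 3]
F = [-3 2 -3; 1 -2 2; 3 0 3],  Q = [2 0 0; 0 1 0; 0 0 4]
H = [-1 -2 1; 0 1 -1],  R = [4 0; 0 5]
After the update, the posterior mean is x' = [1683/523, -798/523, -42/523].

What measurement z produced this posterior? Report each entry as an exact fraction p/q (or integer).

z = [-1, -2]

x̄ = F·x = [-5, 1, 9]
P̄ = F·P·Fᵀ + Q = [77 -42 -63; -42 29 30; -63 30 67]
S = H·P̄·Hᵀ + R = [102 -56; -56 41]
K = P̄·Hᵀ·S⁻¹ = [-560/523 -497/523; 259/523 341/523; 399/523 73/523]
x' − x̄ = [4298/523, -1321/523, -4749/523] = K·y
y = (KᵀK)⁻¹·Kᵀ·(x' − x̄) = [-13, 6]
z = y + H·x̄ = [-13, 6] + [12, -8] = [-1, -2]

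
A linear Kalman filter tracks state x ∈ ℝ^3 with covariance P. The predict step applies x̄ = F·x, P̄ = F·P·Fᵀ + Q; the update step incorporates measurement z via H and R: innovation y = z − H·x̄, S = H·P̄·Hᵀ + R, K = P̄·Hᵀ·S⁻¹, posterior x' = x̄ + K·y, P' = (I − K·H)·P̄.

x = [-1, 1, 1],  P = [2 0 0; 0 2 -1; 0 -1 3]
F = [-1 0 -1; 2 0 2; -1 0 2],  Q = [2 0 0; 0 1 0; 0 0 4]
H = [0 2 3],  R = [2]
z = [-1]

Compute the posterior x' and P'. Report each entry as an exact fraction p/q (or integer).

x' = [40/43, -165/86, 83/86]
P' = [173/43 -166/43 108/43; -166/43 717/86 -467/86; 108/43 -467/86 323/86]

x̄ = F·x = [0, 0, 3]
P̄ = F·P·Fᵀ + Q = [7 -10 -4; -10 21 8; -4 8 18]
y = z − H·x̄ = [-10]
S = H·P̄·Hᵀ + R = [344]
K = P̄·Hᵀ·S⁻¹ = [-4/43; 33/172; 35/172]
x' = x̄ + K·y = [40/43, -165/86, 83/86]
P' = (I − K·H)·P̄ = [173/43 -166/43 108/43; -166/43 717/86 -467/86; 108/43 -467/86 323/86]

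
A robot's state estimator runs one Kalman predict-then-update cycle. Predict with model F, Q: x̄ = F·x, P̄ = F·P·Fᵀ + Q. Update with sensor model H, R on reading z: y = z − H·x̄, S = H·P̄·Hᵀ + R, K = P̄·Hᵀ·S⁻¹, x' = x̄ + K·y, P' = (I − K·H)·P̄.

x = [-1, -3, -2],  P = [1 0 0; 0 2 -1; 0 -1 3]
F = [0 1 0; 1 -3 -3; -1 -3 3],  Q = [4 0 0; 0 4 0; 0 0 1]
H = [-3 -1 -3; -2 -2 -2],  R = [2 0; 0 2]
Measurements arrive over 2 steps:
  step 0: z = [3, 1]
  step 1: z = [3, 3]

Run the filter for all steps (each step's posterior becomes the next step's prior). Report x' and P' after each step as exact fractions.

step 0: x' = [-975/859, 1166/859, -1792/4295], P' = [4602/859 -109/859 -4555/859; -109/859 3983/2577 -1816/2577; -4555/859 -1816/2577 75361/12885]
step 1: x' = [139659539/150018118, -63801787/75009059, -246465561/150018118], P' = [2358064405/450054354 -17259242/225027177 -781493669/150018118; -17259242/225027177 358554038/225027177 -58718596/75009059; -781493669/150018118 -58718596/75009059 869522119/150018118]

step 0: x̄ = F·x = [-3, 14, 4]
step 0: P̄ = F·P·Fᵀ + Q = [6 -3 -9; -3 32 -10; -9 -10 65]
step 0: y = z − H·x̄ = [20, 31]
step 0: S = H·P̄·Hᵀ + R = [433 278; 278 238]
step 0: K = P̄·Hᵀ·S⁻¹ = [-16/859 62/859; 1223/2577 -1840/2577; -6014/12885 2044/12885]
step 0: x' = x̄ + K·y = [-975/859, 1166/859, -1792/4295]
step 0: P' = (I − K·H)·P̄ = [4602/859 -109/859 -4555/859; -109/859 3983/2577 -1816/2577; -4555/859 -1816/2577 75361/12885]
step 1: x̄ = F·x = [1166/859, -16989/4295, -17991/4295]
step 1: P̄ = F·P·Fᵀ + Q = [14291/2577 -2276/859 -5690/859; -2276/859 411458/4295 -325998/4295; -5690/859 -325998/4295 500993/4295]
step 1: y = z − H·x̄ = [-40587/4295, -9083/859]
step 1: S = H·P̄·Hᵀ + R = [2606982/4295 186272/859; 186272/859 496226/2577]
step 1: K = P̄·Hᵀ·S⁻¹ = [-3115855/450054354 3489181/75009059; 110845526/225027177 -55046336/75009059; -73324079/150018118 14704371/75009059]
step 1: x' = x̄ + K·y = [139659539/150018118, -63801787/75009059, -246465561/150018118]
step 1: P' = (I − K·H)·P̄ = [2358064405/450054354 -17259242/225027177 -781493669/150018118; -17259242/225027177 358554038/225027177 -58718596/75009059; -781493669/150018118 -58718596/75009059 869522119/150018118]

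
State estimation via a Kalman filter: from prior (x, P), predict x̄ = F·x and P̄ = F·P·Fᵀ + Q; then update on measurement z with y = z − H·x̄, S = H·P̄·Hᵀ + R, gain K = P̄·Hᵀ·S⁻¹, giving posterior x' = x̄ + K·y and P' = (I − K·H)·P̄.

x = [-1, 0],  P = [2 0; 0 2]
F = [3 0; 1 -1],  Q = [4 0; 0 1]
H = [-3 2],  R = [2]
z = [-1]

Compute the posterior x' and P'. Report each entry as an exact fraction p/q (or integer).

x̄ = F·x = [-3, -1]
P̄ = F·P·Fᵀ + Q = [22 6; 6 5]
y = z − H·x̄ = [-8]
S = H·P̄·Hᵀ + R = [148]
K = P̄·Hᵀ·S⁻¹ = [-27/74; -2/37]
x' = x̄ + K·y = [-3/37, -21/37]
P' = (I − K·H)·P̄ = [85/37 114/37; 114/37 169/37]

x' = [-3/37, -21/37]
P' = [85/37 114/37; 114/37 169/37]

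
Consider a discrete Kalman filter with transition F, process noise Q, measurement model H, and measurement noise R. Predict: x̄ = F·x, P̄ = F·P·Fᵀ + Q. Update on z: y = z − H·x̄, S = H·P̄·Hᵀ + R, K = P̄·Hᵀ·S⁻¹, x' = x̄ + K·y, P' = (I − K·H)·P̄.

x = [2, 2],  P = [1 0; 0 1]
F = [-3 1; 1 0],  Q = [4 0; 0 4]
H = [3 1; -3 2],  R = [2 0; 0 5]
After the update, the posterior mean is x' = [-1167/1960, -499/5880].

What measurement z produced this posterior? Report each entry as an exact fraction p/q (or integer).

z = [-2, 1]

x̄ = F·x = [-4, 2]
P̄ = F·P·Fᵀ + Q = [14 -3; -3 5]
S = H·P̄·Hᵀ + R = [115 -125; -125 187]
K = P̄·Hᵀ·S⁻¹ = [431/1960 -43/392; 1627/5880 337/1176]
x' − x̄ = [6673/1960, -12259/5880] = K·y
y = (KᵀK)⁻¹·Kᵀ·(x' − x̄) = [8, -15]
z = y + H·x̄ = [8, -15] + [-10, 16] = [-2, 1]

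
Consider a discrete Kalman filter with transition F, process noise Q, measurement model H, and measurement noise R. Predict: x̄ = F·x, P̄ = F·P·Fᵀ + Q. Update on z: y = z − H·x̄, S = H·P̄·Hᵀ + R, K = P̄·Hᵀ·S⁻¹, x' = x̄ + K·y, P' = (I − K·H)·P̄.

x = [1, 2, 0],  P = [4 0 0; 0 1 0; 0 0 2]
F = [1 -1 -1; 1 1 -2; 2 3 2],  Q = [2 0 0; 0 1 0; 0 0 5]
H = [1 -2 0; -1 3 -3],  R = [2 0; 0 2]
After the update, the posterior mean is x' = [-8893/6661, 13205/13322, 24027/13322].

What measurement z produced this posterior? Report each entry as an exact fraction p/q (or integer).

z = [-3, -1]

x̄ = F·x = [-1, 3, 8]
P̄ = F·P·Fᵀ + Q = [9 7 1; 7 14 3; 1 3 38]
S = H·P̄·Hᵀ + R = [39 -43; -43 389]
K = P̄·Hᵀ·S⁻¹ = [-779/6661 68/6661; -7051/13322 111/13322; -6503/13322 -4349/13322]
x' − x̄ = [-2232/6661, -26761/13322, -82549/13322] = K·y
y = (KᵀK)⁻¹·Kᵀ·(x' − x̄) = [4, 13]
z = y + H·x̄ = [4, 13] + [-7, -14] = [-3, -1]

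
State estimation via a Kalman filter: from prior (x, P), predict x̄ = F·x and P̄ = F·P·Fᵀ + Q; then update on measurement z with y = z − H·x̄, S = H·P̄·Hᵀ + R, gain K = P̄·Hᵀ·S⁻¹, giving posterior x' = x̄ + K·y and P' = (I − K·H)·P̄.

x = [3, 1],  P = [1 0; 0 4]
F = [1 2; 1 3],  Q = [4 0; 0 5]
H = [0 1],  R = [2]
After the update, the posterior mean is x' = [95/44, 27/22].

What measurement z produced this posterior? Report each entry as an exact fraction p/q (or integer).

x̄ = F·x = [5, 6]
P̄ = F·P·Fᵀ + Q = [21 25; 25 42]
S = H·P̄·Hᵀ + R = [44]
K = P̄·Hᵀ·S⁻¹ = [25/44; 21/22]
x' − x̄ = [-125/44, -105/22] = K·y
y = (KᵀK)⁻¹·Kᵀ·(x' − x̄) = [-5]
z = y + H·x̄ = [-5] + [6] = [1]

z = [1]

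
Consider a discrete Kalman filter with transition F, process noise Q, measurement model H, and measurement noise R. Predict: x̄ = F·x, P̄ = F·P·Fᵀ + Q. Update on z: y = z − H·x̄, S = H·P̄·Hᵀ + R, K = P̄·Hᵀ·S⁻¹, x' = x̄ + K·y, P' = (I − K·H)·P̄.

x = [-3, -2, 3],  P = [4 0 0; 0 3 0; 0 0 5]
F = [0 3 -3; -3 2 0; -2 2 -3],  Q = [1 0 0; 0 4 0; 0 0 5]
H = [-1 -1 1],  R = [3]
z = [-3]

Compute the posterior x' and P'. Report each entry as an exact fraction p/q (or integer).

x' = [-123/11, 106/11, -91/22]
P' = [607/11 -40/11 546/11; -40/11 283/11 435/22; 546/11 435/22 2991/44]

x̄ = F·x = [-15, 5, -7]
P̄ = F·P·Fᵀ + Q = [73 18 63; 18 52 36; 63 36 78]
y = z − H·x̄ = [-6]
S = H·P̄·Hᵀ + R = [44]
K = P̄·Hᵀ·S⁻¹ = [-7/11; -17/22; -21/44]
x' = x̄ + K·y = [-123/11, 106/11, -91/22]
P' = (I − K·H)·P̄ = [607/11 -40/11 546/11; -40/11 283/11 435/22; 546/11 435/22 2991/44]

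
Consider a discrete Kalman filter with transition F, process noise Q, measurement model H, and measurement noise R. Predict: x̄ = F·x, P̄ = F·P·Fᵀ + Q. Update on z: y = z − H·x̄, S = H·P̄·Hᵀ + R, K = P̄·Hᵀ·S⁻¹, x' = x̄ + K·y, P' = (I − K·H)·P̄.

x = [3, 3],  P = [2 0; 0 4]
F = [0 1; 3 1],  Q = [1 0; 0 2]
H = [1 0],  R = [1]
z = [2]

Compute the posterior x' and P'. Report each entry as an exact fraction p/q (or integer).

x̄ = F·x = [3, 12]
P̄ = F·P·Fᵀ + Q = [5 4; 4 24]
y = z − H·x̄ = [-1]
S = H·P̄·Hᵀ + R = [6]
K = P̄·Hᵀ·S⁻¹ = [5/6; 2/3]
x' = x̄ + K·y = [13/6, 34/3]
P' = (I − K·H)·P̄ = [5/6 2/3; 2/3 64/3]

x' = [13/6, 34/3]
P' = [5/6 2/3; 2/3 64/3]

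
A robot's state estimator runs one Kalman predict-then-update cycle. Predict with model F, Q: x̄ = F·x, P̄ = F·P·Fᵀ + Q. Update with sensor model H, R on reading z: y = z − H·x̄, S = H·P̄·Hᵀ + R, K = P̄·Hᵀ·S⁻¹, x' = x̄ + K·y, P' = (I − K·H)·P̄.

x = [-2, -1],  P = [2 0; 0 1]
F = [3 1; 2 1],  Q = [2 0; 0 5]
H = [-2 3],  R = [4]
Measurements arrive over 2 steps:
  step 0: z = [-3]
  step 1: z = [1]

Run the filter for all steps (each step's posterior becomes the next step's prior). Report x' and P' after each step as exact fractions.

step 0: x̄ = F·x = [-7, -5]
step 0: P̄ = F·P·Fᵀ + Q = [21 13; 13 14]
step 0: y = z − H·x̄ = [-2]
step 0: S = H·P̄·Hᵀ + R = [58]
step 0: K = P̄·Hᵀ·S⁻¹ = [-3/58; 8/29]
step 0: x' = x̄ + K·y = [-200/29, -161/29]
step 0: P' = (I − K·H)·P̄ = [1209/58 401/29; 401/29 278/29]
step 1: x̄ = F·x = [-761/29, -561/29]
step 1: P̄ = F·P·Fᵀ + Q = [16365/58 5910/29; 5910/29 4445/29]
step 1: y = z − H·x̄ = [190/29]
step 1: S = H·P̄·Hᵀ + R = [1931/29]
step 1: K = P̄·Hᵀ·S⁻¹ = [1365/1931; 1515/1931]
step 1: x' = x̄ + K·y = [-41729/1931, -27429/1931]
step 1: P' = (I − K·H)·P̄ = [961185/3862 322215/1931; 322215/1931 216830/1931]

step 0: x' = [-200/29, -161/29], P' = [1209/58 401/29; 401/29 278/29]
step 1: x' = [-41729/1931, -27429/1931], P' = [961185/3862 322215/1931; 322215/1931 216830/1931]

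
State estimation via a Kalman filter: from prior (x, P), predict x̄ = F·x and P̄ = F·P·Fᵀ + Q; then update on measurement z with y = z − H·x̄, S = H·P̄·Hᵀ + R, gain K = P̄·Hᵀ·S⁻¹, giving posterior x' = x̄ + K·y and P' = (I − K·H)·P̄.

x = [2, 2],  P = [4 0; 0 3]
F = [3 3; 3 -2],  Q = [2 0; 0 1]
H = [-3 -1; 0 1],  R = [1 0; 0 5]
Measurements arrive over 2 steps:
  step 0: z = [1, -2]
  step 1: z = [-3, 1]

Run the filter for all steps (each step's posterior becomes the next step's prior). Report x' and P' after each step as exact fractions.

step 0: x' = [1104/2683, -5841/2683], P' = [17491/29513 -42825/29513; -42825/29513 128990/29513]
step 1: x' = [23224113/34094177, 25872182/34094177], P' = [40230653/68188354 -48360150/34094177; -48360150/34094177 142534960/34094177]

step 0: x̄ = F·x = [12, 2]
step 0: P̄ = F·P·Fᵀ + Q = [65 18; 18 49]
step 0: y = z − H·x̄ = [39, -4]
step 0: S = H·P̄·Hᵀ + R = [743 -103; -103 54]
step 0: K = P̄·Hᵀ·S⁻¹ = [-9648/29513 -8565/29513; -515/29513 25798/29513]
step 0: x' = x̄ + K·y = [1104/2683, -5841/2683]
step 0: P' = (I − K·H)·P̄ = [17491/29513 -42825/29513; -42825/29513 128990/29513]
step 1: x̄ = F·x = [-14211/2683, 14994/2683]
step 1: P̄ = F·P·Fᵀ + Q = [606505/29513 -744996/29513; -744996/29513 1216792/29513]
step 1: y = z − H·x̄ = [-35688/2683, -12311/2683]
step 1: S = H·P̄·Hᵀ + R = [2234874/29513 1018196/29513; 1018196/29513 1364357/29513]
step 1: K = P̄·Hᵀ·S⁻¹ = [-23971659/68188354 -9672030/34094177; 2545490/34094177 28506992/34094177]
step 1: x' = x̄ + K·y = [23224113/34094177, 25872182/34094177]
step 1: P' = (I − K·H)·P̄ = [40230653/68188354 -48360150/34094177; -48360150/34094177 142534960/34094177]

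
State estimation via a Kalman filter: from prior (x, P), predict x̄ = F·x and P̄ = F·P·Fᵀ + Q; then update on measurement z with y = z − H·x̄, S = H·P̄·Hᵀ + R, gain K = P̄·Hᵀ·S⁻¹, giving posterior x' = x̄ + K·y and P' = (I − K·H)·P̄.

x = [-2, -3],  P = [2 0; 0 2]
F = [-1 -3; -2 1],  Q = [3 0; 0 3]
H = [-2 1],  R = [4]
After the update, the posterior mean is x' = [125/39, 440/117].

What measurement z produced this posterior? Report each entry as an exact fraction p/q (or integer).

x̄ = F·x = [11, 1]
P̄ = F·P·Fᵀ + Q = [23 -2; -2 13]
S = H·P̄·Hᵀ + R = [117]
K = P̄·Hᵀ·S⁻¹ = [-16/39; 17/117]
x' − x̄ = [-304/39, 323/117] = K·y
y = (KᵀK)⁻¹·Kᵀ·(x' − x̄) = [19]
z = y + H·x̄ = [19] + [-21] = [-2]

z = [-2]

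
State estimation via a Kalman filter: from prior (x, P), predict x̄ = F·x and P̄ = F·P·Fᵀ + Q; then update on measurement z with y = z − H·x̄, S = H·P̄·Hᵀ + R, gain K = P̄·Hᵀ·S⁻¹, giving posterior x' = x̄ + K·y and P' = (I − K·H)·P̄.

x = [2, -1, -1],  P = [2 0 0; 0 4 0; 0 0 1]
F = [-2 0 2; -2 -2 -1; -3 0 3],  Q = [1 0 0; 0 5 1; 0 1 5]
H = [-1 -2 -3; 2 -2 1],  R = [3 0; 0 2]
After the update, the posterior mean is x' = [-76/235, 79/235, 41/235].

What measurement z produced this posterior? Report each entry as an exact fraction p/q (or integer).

z = [-1, -1]

x̄ = F·x = [-6, -1, -9]
P̄ = F·P·Fᵀ + Q = [13 6 18; 6 30 10; 18 10 32]
S = H·P̄·Hᵀ + R = [676 -100; -100 190]
K = P̄·Hᵀ·S⁻¹ = [-1181/11844 3433/29610; -551/2961 -4411/14805; -1033/5922 2381/14805]
x' − x̄ = [1334/235, 314/235, 2156/235] = K·y
y = (KᵀK)⁻¹·Kᵀ·(x' − x̄) = [-36, 18]
z = y + H·x̄ = [-36, 18] + [35, -19] = [-1, -1]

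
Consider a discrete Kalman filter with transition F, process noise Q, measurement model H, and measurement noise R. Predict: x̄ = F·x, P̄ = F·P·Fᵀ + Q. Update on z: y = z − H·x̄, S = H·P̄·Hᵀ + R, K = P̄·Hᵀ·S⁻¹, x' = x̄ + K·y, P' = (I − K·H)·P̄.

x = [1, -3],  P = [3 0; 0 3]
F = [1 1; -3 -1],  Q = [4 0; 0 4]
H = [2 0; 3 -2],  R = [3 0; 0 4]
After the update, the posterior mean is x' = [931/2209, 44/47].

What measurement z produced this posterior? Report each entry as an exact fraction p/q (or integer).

z = [2, -1]

x̄ = F·x = [-2, 0]
P̄ = F·P·Fᵀ + Q = [10 -12; -12 34]
S = H·P̄·Hᵀ + R = [43 108; 108 374]
K = P̄·Hᵀ·S⁻¹ = [824/2209 81/2209; 24/47 -20/47]
x' − x̄ = [5349/2209, 44/47] = K·y
y = (KᵀK)⁻¹·Kᵀ·(x' − x̄) = [6, 5]
z = y + H·x̄ = [6, 5] + [-4, -6] = [2, -1]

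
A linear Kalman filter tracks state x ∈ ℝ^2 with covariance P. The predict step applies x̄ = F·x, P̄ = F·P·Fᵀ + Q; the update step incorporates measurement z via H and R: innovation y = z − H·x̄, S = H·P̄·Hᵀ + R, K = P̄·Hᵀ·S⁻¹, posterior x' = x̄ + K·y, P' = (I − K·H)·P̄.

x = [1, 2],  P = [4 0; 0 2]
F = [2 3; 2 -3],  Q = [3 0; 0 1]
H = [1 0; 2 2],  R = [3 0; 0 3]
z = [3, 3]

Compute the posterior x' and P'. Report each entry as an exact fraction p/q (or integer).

x' = [855/244, -249/122]
P' = [633/244 -1551/610; -1551/610 984/305]

x̄ = F·x = [8, -4]
P̄ = F·P·Fᵀ + Q = [37 -2; -2 35]
y = z − H·x̄ = [-5, -5]
S = H·P̄·Hᵀ + R = [40 70; 70 275]
K = P̄·Hᵀ·S⁻¹ = [211/244 21/610; -517/610 139/305]
x' = x̄ + K·y = [855/244, -249/122]
P' = (I − K·H)·P̄ = [633/244 -1551/610; -1551/610 984/305]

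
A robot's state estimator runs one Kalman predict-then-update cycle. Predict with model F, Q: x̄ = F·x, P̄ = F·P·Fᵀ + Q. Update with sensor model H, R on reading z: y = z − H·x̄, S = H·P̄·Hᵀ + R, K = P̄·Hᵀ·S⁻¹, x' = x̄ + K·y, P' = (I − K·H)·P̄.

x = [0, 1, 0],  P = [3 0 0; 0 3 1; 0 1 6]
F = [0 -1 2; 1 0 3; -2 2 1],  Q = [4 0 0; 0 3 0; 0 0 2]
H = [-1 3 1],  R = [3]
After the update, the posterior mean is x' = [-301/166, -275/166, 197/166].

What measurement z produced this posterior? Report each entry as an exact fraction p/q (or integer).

x̄ = F·x = [-1, 0, 2]
P̄ = F·P·Fᵀ + Q = [27 33 9; 33 60 18; 9 18 36]
S = H·P̄·Hᵀ + R = [498]
K = P̄·Hᵀ·S⁻¹ = [27/166; 55/166; 27/166]
x' − x̄ = [-135/166, -275/166, -135/166] = K·y
y = (KᵀK)⁻¹·Kᵀ·(x' − x̄) = [-5]
z = y + H·x̄ = [-5] + [3] = [-2]

z = [-2]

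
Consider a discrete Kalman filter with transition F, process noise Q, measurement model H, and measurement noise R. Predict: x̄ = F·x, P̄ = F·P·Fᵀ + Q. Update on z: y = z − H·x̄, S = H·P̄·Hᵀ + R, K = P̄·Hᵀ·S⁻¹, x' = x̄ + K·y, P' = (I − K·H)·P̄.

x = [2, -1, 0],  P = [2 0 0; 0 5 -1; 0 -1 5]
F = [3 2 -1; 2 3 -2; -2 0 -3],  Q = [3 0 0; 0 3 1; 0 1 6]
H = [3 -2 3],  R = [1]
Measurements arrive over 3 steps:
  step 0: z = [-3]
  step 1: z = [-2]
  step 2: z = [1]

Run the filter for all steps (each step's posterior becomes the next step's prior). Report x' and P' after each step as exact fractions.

step 0: x' = [1557/404, 307/404, -439/101], P' = [16719/404 18113/404 -1156/101; 18113/404 26143/404 -163/101; -1156/101 -163/101 1059/101]
step 1: x' = [2068218/246967, 380815/35281, -451293/246967], P' = [299244002/246967 45969641/35281 -84696369/246967; 45969641/35281 49630427/35281 -12879872/35281; -84696369/246967 -12879872/35281 24608203/246967]
step 2: x' = [7716804259/269639192, 2130008367/67409798, -3893372713/539278384], P' = [577688696273/134819596 156357823590/33704899 -321127609483/269639192; 156357823590/33704899 169464916614/33704899 -86671645547/67409798; -321127609483/269639192 -86671645547/67409798 179867711161/539278384]

step 0: x̄ = F·x = [4, 1, -4]
step 0: P̄ = F·P·Fᵀ + Q = [50 59 9; 59 88 32; 9 32 59]
step 0: y = z − H·x̄ = [-1]
step 0: S = H·P̄·Hᵀ + R = [404]
step 0: K = P̄·Hᵀ·S⁻¹ = [59/404; 97/404; 35/101]
step 0: x' = x̄ + K·y = [1557/404, 307/404, -439/101]
step 0: P' = (I − K·H)·P̄ = [16719/404 18113/404 -1156/101; 18113/404 26143/404 -163/101; -1156/101 -163/101 1059/101]
step 1: x̄ = F·x = [7041/404, 7547/404, 1077/202]
step 1: P̄ = F·P·Fᵀ + Q = [508199/404 542669/404 -61889/202; 542669/404 582491/404 -67309/202; -61889/202 -67309/202 12984/101]
step 1: y = z − H·x̄ = [-13299/404]
step 1: S = H·P̄·Hᵀ + R = [246967/404]
step 1: K = P̄·Hᵀ·S⁻¹ = [67925/246967; 8453/35281; 53710/246967]
step 1: x' = x̄ + K·y = [2068218/246967, 380815/35281, -451293/246967]
step 1: P' = (I − K·H)·P̄ = [299244002/246967 45969641/35281 -84696369/246967; 45969641/35281 49630427/35281 -12879872/35281; -84696369/246967 -12879872/35281 24608203/246967]
step 2: x̄ = F·x = [11987357/246967, 13036137/246967, -2782557/246967]
step 2: P̄ = F·P·Fᵀ + Q = [8838461552/246967 9421080363/246967 -1874960144/246967; 9421080363/246967 10043796666/246967 -1998980071/246967; -1874960144/246967 -1998980071/246967 403575209/246967]
step 2: y = z − H·x̄ = [-1295159/246967]
step 2: S = H·P̄·Hᵀ + R = [539278384/246967]
step 2: K = P̄·Hᵀ·S⁻¹ = [1024171749/269639192; 272338443/67409798; -416194663/539278384]
step 2: x' = x̄ + K·y = [7716804259/269639192, 2130008367/67409798, -3893372713/539278384]
step 2: P' = (I − K·H)·P̄ = [577688696273/134819596 156357823590/33704899 -321127609483/269639192; 156357823590/33704899 169464916614/33704899 -86671645547/67409798; -321127609483/269639192 -86671645547/67409798 179867711161/539278384]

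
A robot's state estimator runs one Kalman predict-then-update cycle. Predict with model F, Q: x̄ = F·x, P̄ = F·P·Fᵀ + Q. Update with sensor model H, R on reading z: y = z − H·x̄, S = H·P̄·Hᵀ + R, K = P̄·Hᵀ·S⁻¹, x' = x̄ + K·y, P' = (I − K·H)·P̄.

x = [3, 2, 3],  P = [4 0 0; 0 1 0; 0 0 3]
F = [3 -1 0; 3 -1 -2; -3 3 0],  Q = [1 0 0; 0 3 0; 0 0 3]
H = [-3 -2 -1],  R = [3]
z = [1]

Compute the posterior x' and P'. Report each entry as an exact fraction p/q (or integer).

x' = [1456/655, -3041/655, 1122/655]
P' = [2689/655 -1989/655 -3642/655; -1989/655 3084/655 327/655; -3642/655 327/655 9831/655]

x̄ = F·x = [7, 1, -3]
P̄ = F·P·Fᵀ + Q = [38 37 -39; 37 52 -39; -39 -39 48]
y = z − H·x̄ = [21]
S = H·P̄·Hᵀ + R = [655]
K = P̄·Hᵀ·S⁻¹ = [-149/655; -176/655; 147/655]
x' = x̄ + K·y = [1456/655, -3041/655, 1122/655]
P' = (I − K·H)·P̄ = [2689/655 -1989/655 -3642/655; -1989/655 3084/655 327/655; -3642/655 327/655 9831/655]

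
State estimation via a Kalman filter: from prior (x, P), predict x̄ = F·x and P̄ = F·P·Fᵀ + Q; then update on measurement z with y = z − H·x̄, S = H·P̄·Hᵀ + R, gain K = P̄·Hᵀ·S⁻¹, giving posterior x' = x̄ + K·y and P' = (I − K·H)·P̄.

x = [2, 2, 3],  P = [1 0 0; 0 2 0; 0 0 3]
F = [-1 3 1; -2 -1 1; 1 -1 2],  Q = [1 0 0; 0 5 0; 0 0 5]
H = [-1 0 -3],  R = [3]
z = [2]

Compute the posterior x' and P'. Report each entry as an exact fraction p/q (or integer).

x̄ = F·x = [7, -3, 6]
P̄ = F·P·Fᵀ + Q = [23 -1 -1; -1 14 6; -1 6 20]
y = z − H·x̄ = [27]
S = H·P̄·Hᵀ + R = [200]
K = P̄·Hᵀ·S⁻¹ = [-1/10; -17/200; -59/200]
x' = x̄ + K·y = [43/10, -1059/200, -393/200]
P' = (I − K·H)·P̄ = [21 -27/10 -69/10; -27/10 2511/200 197/200; -69/10 197/200 519/200]

x' = [43/10, -1059/200, -393/200]
P' = [21 -27/10 -69/10; -27/10 2511/200 197/200; -69/10 197/200 519/200]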